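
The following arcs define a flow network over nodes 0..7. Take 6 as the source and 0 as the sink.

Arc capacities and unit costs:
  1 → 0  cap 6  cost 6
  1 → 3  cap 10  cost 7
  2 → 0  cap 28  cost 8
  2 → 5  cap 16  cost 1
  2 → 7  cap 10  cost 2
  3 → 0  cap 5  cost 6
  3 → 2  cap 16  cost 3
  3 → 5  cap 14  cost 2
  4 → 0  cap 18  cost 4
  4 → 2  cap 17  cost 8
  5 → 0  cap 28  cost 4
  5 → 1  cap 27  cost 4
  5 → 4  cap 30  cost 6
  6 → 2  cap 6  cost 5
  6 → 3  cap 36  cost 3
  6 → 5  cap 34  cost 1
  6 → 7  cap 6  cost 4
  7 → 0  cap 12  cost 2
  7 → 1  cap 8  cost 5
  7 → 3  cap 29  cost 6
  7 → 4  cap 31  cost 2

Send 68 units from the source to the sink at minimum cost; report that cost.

shortest-cost path #1: 6→5→0 push 28 @ unit cost 5 (adds 140)
shortest-cost path #2: 6→7→0 push 6 @ unit cost 6 (adds 36)
shortest-cost path #3: 6→3→0 push 5 @ unit cost 9 (adds 45)
shortest-cost path #4: 6→2→7→0 push 6 @ unit cost 9 (adds 54)
shortest-cost path #5: 6→5→1→0 push 6 @ unit cost 11 (adds 66)
shortest-cost path #6: 6→3→2→0 push 16 @ unit cost 14 (adds 224)
shortest-cost path #7: 6→3→5→4→0 push 1 @ unit cost 15 (adds 15)
total cost = 580

Minimum cost for 68 units: 580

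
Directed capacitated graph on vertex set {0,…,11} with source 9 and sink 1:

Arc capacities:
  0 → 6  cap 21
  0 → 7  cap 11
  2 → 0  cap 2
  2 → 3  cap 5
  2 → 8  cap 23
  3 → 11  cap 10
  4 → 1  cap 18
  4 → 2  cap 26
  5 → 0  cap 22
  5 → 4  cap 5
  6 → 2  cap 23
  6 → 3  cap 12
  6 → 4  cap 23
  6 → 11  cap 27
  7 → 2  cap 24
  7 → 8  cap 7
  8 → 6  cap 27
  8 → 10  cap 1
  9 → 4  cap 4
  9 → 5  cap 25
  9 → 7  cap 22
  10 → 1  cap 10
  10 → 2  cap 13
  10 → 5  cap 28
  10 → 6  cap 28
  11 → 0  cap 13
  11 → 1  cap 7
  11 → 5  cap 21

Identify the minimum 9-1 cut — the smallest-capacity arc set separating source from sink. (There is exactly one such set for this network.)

Min-cut arcs: {(4,1), (8,10), (11,1)} (total capacity 26)

augment #1: 9→4→1 push 4
augment #2: 9→5→4→1 push 5
augment #3: 9→7→8→10→1 push 1
augment #4: 9→5→0→6→4→1 push 9
augment #5: 9→5→0→6→11→1 push 7
max flow = 26; residual-reachable set from 9 gives S-side
cut edges (S→T): {(4,1), (8,10), (11,1)} total cap 26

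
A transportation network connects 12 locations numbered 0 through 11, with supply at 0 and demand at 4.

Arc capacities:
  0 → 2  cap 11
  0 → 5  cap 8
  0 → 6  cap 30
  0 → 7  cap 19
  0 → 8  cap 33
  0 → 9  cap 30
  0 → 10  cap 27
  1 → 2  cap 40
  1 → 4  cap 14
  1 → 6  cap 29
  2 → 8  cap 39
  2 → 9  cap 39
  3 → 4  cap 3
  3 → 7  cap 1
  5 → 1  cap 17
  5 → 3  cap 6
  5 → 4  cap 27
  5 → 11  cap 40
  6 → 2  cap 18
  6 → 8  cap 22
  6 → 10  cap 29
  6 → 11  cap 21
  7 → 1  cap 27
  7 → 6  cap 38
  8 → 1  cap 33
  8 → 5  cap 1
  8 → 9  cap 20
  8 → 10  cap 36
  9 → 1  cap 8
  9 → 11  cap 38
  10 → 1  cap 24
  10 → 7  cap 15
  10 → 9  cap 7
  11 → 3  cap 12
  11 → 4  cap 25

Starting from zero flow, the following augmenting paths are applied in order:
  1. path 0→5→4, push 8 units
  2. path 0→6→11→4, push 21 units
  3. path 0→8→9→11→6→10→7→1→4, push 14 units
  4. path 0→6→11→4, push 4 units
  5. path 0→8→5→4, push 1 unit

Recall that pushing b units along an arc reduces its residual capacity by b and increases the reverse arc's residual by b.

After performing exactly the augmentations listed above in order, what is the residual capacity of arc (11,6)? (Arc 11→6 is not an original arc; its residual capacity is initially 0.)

after path 1 (0→5→4, push 8): res(11,6)=0
after path 2 (0→6→11→4, push 21): res(11,6)=21
after path 3 (0→8→9→11→6→10→7→1→4, push 14): res(11,6)=7
after path 4 (0→6→11→4, push 4): res(11,6)=11
after path 5 (0→8→5→4, push 1): res(11,6)=11

Residual capacity of (11,6): 11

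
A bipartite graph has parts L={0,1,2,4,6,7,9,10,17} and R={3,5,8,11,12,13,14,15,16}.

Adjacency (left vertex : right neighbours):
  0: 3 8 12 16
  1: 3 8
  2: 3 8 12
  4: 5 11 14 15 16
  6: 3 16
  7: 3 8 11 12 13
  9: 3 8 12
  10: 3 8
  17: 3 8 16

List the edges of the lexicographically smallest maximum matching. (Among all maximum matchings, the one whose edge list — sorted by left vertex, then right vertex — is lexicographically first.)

Lex-smallest maximum matching: {(0,3), (1,8), (2,12), (4,5), (6,16), (7,11)}

|M| = 6 (so the lex-smallest maximum matching has 6 edges)
process left vertices in ascending order; for each, take the smallest-labelled available neighbour that still permits 6 edges overall, or leave it unmatched if none does
lex-smallest matching: {0-3, 1-8, 2-12, 4-5, 6-16, 7-11}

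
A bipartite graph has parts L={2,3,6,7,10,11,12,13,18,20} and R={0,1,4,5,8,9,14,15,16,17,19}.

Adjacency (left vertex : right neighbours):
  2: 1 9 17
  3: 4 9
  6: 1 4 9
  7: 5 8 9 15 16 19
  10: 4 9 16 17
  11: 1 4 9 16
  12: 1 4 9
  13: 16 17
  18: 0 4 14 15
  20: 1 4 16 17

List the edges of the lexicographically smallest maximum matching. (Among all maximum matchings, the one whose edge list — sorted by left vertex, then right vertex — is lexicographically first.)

|M| = 7 (so the lex-smallest maximum matching has 7 edges)
process left vertices in ascending order; for each, take the smallest-labelled available neighbour that still permits 7 edges overall, or leave it unmatched if none does
lex-smallest matching: {2-1, 3-4, 6-9, 7-5, 10-16, 13-17, 18-0}

Lex-smallest maximum matching: {(2,1), (3,4), (6,9), (7,5), (10,16), (13,17), (18,0)}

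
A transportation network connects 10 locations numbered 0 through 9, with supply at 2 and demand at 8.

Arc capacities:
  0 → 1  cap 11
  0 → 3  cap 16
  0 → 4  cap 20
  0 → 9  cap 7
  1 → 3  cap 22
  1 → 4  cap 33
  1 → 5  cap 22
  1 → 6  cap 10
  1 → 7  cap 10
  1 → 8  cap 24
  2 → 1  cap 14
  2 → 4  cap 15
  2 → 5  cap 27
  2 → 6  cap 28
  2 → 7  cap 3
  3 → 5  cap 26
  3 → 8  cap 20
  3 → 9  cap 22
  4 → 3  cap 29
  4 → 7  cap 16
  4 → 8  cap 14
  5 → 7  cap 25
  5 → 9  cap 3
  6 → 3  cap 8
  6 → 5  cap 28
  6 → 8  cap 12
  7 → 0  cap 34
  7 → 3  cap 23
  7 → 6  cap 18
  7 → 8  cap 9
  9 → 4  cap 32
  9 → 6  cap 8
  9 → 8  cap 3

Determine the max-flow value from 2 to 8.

augment #1: 2→1→8 bottleneck 14, total now 14
augment #2: 2→4→8 bottleneck 14, total now 28
augment #3: 2→6→8 bottleneck 12, total now 40
augment #4: 2→7→8 bottleneck 3, total now 43
augment #5: 2→4→3→8 bottleneck 1, total now 44
augment #6: 2→5→7→8 bottleneck 6, total now 50
augment #7: 2→5→9→8 bottleneck 3, total now 53
augment #8: 2→6→3→8 bottleneck 8, total now 61
augment #9: 2→5→7→3→8 bottleneck 11, total now 72
augment #10: 2→5→7→0→1→8 bottleneck 7, total now 79
augment #11: 2→6→5→7→0→1→8 bottleneck 1, total now 80

Maximum flow value: 80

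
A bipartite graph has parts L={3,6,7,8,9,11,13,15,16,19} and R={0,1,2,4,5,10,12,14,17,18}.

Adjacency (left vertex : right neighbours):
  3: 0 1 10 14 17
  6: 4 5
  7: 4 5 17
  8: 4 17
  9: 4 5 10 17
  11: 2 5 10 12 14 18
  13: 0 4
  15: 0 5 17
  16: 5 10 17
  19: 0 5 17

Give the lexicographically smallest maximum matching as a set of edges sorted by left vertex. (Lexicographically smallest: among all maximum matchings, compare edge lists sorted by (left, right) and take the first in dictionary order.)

Lex-smallest maximum matching: {(3,1), (6,4), (7,5), (8,17), (9,10), (11,2), (13,0)}

|M| = 7 (so the lex-smallest maximum matching has 7 edges)
process left vertices in ascending order; for each, take the smallest-labelled available neighbour that still permits 7 edges overall, or leave it unmatched if none does
lex-smallest matching: {3-1, 6-4, 7-5, 8-17, 9-10, 11-2, 13-0}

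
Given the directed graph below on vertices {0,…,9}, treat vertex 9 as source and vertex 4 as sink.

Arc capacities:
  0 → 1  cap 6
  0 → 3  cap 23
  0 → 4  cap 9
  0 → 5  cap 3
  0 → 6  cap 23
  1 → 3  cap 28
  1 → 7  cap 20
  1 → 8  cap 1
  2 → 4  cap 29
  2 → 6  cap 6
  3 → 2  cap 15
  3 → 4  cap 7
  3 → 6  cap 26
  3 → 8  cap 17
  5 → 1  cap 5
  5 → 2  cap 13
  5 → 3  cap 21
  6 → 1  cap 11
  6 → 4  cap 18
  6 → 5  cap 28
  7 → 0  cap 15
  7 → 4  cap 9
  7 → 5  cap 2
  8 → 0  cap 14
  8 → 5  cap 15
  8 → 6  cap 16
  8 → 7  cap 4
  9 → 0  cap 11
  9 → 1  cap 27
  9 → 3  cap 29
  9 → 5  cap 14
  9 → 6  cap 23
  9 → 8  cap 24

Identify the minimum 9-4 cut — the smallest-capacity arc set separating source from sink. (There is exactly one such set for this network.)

Min-cut arcs: {(0,4), (3,2), (3,4), (5,2), (6,4), (7,4)} (total capacity 71)

augment #1: 9→0→4 push 9
augment #2: 9→3→4 push 7
augment #3: 9→6→4 push 18
augment #4: 9→1→7→4 push 9
augment #5: 9→3→2→4 push 15
augment #6: 9→5→2→4 push 13
max flow = 71; residual-reachable set from 9 gives S-side
cut edges (S→T): {(0,4), (3,2), (3,4), (5,2), (6,4), (7,4)} total cap 71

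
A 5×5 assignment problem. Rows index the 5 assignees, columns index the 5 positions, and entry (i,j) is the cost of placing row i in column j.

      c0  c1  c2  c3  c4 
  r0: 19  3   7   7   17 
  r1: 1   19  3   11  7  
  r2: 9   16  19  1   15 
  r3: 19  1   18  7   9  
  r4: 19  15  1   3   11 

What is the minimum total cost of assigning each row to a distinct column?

optimal assignment: row0→col1 (cost 3), row1→col0 (cost 1), row2→col3 (cost 1), row3→col4 (cost 9), row4→col2 (cost 1)
total = 3 + 1 + 1 + 9 + 1 = 15

Minimum assignment cost: 15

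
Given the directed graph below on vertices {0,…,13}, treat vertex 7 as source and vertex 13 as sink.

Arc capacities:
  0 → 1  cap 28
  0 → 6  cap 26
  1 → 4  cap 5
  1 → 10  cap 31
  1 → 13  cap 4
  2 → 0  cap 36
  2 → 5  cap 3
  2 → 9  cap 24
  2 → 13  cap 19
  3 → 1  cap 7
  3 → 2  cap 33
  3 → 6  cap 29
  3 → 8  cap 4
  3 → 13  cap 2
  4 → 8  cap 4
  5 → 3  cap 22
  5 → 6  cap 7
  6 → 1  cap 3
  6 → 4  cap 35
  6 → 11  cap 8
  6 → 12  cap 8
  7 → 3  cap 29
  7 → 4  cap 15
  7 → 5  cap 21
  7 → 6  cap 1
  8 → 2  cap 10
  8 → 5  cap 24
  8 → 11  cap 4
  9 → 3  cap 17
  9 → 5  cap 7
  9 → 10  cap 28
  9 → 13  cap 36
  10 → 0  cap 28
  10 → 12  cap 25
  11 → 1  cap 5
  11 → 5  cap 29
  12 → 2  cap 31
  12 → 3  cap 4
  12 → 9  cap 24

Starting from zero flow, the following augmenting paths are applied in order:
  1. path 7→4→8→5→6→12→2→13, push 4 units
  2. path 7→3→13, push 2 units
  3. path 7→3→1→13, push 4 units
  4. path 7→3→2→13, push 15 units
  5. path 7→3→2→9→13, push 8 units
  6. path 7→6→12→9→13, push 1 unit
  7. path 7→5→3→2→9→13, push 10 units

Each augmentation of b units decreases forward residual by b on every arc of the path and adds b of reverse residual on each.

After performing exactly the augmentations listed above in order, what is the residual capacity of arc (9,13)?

Residual capacity of (9,13): 17

after path 1 (7→4→8→5→6→12→2→13, push 4): res(9,13)=36
after path 2 (7→3→13, push 2): res(9,13)=36
after path 3 (7→3→1→13, push 4): res(9,13)=36
after path 4 (7→3→2→13, push 15): res(9,13)=36
after path 5 (7→3→2→9→13, push 8): res(9,13)=28
after path 6 (7→6→12→9→13, push 1): res(9,13)=27
after path 7 (7→5→3→2→9→13, push 10): res(9,13)=17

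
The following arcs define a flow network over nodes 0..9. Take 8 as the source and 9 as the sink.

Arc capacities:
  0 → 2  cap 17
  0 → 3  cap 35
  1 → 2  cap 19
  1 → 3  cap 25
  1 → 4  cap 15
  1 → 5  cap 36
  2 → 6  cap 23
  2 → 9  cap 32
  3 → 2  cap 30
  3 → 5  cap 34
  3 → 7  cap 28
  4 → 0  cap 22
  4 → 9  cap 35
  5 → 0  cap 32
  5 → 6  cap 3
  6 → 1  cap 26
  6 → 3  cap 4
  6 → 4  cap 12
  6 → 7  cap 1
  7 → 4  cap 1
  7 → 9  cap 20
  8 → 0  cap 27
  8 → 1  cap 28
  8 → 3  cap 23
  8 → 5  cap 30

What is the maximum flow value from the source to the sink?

augment #1: 8→0→2→9 bottleneck 17, total now 17
augment #2: 8→1→2→9 bottleneck 15, total now 32
augment #3: 8→1→4→9 bottleneck 13, total now 45
augment #4: 8→3→7→9 bottleneck 20, total now 65
augment #5: 8→3→7→4→9 bottleneck 1, total now 66
augment #6: 8→5→6→4→9 bottleneck 3, total now 69
augment #7: 8→3→2→1→4→9 bottleneck 2, total now 71
augment #8: 8→0→3→2→6→4→9 bottleneck 9, total now 80

Maximum flow value: 80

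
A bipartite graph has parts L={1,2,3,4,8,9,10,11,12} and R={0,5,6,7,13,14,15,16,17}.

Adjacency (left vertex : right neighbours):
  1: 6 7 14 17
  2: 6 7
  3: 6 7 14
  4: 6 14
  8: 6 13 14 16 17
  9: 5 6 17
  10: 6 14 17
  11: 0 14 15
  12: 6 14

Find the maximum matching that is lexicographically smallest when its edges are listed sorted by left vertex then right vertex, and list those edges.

Lex-smallest maximum matching: {(1,6), (2,7), (3,14), (8,13), (9,5), (10,17), (11,0)}

|M| = 7 (so the lex-smallest maximum matching has 7 edges)
process left vertices in ascending order; for each, take the smallest-labelled available neighbour that still permits 7 edges overall, or leave it unmatched if none does
lex-smallest matching: {1-6, 2-7, 3-14, 8-13, 9-5, 10-17, 11-0}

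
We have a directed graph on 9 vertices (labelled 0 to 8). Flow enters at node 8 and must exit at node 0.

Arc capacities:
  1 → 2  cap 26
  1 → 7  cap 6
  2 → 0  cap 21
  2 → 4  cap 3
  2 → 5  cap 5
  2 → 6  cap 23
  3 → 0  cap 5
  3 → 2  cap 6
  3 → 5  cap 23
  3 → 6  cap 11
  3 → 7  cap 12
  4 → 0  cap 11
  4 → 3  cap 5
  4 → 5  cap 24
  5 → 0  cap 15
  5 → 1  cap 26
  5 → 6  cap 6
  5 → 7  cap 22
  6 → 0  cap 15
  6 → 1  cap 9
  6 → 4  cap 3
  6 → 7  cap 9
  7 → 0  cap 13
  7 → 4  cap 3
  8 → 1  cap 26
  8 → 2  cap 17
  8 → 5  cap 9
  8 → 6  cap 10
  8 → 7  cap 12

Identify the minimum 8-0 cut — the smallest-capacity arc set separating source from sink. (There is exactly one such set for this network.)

Min-cut arcs: {(2,0), (2,4), (2,5), (6,0), (6,4), (7,0), (7,4), (8,5)} (total capacity 72)

augment #1: 8→2→0 push 17
augment #2: 8→5→0 push 9
augment #3: 8→6→0 push 10
augment #4: 8→7→0 push 12
augment #5: 8→1→2→0 push 4
augment #6: 8→1→7→0 push 1
augment #7: 8→1→2→4→0 push 3
augment #8: 8→1→2→5→0 push 5
augment #9: 8→1→2→6→0 push 5
augment #10: 8→1→7→4→0 push 3
augment #11: 8→1→2→6→4→0 push 3
max flow = 72; residual-reachable set from 8 gives S-side
cut edges (S→T): {(2,0), (2,4), (2,5), (6,0), (6,4), (7,0), (7,4), (8,5)} total cap 72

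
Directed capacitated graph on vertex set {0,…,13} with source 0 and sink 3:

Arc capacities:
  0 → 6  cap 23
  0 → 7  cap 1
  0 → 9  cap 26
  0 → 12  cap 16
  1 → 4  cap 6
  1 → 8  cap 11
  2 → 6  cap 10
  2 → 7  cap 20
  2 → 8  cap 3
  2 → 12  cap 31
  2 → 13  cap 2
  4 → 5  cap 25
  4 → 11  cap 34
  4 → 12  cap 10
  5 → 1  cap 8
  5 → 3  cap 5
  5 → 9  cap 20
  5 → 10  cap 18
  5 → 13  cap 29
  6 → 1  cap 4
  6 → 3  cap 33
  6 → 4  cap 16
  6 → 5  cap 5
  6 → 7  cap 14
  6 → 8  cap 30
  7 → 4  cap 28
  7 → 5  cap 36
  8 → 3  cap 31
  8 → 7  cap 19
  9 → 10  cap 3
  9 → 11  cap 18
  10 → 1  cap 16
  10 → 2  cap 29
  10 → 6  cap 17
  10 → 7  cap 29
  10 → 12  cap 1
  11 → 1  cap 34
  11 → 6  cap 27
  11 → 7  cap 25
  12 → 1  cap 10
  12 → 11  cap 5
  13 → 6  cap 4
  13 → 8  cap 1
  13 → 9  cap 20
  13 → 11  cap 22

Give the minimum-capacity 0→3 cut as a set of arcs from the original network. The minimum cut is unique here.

Min-cut arcs: {(0,6), (0,7), (9,10), (9,11), (12,1), (12,11)} (total capacity 60)

augment #1: 0→6→3 push 23
augment #2: 0→7→5→3 push 1
augment #3: 0→9→10→6→3 push 3
augment #4: 0→9→11→6→3 push 7
augment #5: 0→12→1→8→3 push 10
augment #6: 0→9→11→1→8→3 push 1
augment #7: 0→9→11→6→5→3 push 4
augment #8: 0→9→11→6→8→3 push 6
augment #9: 0→12→11→6→8→3 push 5
max flow = 60; residual-reachable set from 0 gives S-side
cut edges (S→T): {(0,6), (0,7), (9,10), (9,11), (12,1), (12,11)} total cap 60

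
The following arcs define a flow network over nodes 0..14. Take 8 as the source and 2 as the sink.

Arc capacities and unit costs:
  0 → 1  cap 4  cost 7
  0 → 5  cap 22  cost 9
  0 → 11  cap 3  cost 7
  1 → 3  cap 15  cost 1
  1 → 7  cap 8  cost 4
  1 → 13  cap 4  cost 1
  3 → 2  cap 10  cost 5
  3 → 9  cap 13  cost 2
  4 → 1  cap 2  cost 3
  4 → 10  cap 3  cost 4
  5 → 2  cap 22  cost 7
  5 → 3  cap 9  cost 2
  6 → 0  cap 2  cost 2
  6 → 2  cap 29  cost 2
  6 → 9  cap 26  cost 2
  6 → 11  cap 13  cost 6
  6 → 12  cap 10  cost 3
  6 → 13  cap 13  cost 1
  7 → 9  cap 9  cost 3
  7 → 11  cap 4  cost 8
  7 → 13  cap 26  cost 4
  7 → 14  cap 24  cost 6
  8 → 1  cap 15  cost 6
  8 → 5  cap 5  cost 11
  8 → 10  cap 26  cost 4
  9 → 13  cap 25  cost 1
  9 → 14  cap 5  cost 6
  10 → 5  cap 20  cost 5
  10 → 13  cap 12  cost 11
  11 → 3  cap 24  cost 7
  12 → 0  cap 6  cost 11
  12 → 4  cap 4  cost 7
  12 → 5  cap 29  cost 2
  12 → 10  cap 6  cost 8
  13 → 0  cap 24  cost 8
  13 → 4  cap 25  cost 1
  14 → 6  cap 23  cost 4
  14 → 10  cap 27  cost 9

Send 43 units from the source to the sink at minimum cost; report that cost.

Minimum cost for 43 units: 781

shortest-cost path #1: 8→1→3→2 push 10 @ unit cost 12 (adds 120)
shortest-cost path #2: 8→10→5→2 push 20 @ unit cost 16 (adds 320)
shortest-cost path #3: 8→5→2 push 2 @ unit cost 18 (adds 36)
shortest-cost path #4: 8→1→3→9→14→6→2 push 5 @ unit cost 21 (adds 105)
shortest-cost path #5: 8→5→3→1→7→14→6→2 push 3 @ unit cost 28 (adds 84)
shortest-cost path #6: 8→10→13→4→1→7→14→6→2 push 2 @ unit cost 35 (adds 70)
shortest-cost path #7: 8→10→13→0→1→7→14→6→2 push 1 @ unit cost 46 (adds 46)
total cost = 781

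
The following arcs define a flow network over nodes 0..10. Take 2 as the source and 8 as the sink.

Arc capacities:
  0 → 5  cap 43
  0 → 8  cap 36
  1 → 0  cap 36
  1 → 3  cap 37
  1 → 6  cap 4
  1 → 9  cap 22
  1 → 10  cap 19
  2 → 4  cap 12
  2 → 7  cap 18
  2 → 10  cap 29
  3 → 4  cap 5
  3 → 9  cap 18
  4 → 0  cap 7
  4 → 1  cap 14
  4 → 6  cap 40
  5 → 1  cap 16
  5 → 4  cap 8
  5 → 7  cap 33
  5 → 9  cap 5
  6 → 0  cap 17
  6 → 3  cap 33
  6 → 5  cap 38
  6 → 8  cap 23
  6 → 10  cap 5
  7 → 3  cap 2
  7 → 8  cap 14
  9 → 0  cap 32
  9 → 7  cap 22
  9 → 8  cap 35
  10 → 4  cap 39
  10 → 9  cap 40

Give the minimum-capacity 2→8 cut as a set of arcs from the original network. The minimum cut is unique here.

Min-cut arcs: {(2,4), (2,10), (7,3), (7,8)} (total capacity 57)

augment #1: 2→7→8 push 14
augment #2: 2→4→0→8 push 7
augment #3: 2→4→6→8 push 5
augment #4: 2→10→9→8 push 29
augment #5: 2→7→3→9→8 push 2
max flow = 57; residual-reachable set from 2 gives S-side
cut edges (S→T): {(2,4), (2,10), (7,3), (7,8)} total cap 57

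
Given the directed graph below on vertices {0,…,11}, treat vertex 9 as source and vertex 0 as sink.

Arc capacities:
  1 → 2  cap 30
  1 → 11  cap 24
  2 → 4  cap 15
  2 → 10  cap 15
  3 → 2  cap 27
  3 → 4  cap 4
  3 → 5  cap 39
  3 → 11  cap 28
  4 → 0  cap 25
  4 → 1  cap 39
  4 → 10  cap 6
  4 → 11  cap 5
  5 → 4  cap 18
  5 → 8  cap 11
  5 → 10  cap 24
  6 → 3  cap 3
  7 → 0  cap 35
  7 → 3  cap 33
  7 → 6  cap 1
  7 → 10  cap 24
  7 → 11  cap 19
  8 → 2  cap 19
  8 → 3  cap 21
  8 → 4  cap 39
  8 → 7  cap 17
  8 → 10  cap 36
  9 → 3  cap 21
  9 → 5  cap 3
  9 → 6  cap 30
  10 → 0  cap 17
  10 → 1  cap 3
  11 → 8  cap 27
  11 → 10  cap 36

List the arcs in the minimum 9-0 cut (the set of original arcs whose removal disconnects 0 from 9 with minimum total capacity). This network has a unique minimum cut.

Min-cut arcs: {(6,3), (9,3), (9,5)} (total capacity 27)

augment #1: 9→3→4→0 push 4
augment #2: 9→5→4→0 push 3
augment #3: 9→3→2→4→0 push 15
augment #4: 9→3→2→10→0 push 2
augment #5: 9→6→3→2→10→0 push 3
max flow = 27; residual-reachable set from 9 gives S-side
cut edges (S→T): {(6,3), (9,3), (9,5)} total cap 27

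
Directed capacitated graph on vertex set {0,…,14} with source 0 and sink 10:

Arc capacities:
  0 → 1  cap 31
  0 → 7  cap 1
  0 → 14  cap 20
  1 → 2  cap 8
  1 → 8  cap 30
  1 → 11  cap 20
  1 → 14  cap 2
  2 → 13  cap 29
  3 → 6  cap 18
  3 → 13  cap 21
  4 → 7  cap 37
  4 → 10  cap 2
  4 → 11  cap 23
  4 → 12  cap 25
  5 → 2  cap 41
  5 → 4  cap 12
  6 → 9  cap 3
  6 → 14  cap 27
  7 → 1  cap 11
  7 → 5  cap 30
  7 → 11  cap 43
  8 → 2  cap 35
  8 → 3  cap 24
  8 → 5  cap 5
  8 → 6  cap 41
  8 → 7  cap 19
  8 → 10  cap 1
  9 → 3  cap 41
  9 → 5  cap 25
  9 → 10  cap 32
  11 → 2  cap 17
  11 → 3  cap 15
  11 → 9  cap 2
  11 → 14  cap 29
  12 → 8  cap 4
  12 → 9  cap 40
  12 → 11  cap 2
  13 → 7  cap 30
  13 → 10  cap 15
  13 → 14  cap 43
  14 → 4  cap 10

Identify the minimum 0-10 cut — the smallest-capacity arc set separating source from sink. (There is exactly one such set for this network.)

augment #1: 0→1→8→10 push 1
augment #2: 0→14→4→10 push 2
augment #3: 0→1→2→13→10 push 8
augment #4: 0→1→11→9→10 push 2
augment #5: 0→1→8→2→13→10 push 7
augment #6: 0→1→8→6→9→10 push 3
augment #7: 0→14→4→12→9→10 push 8
augment #8: 0→7→5→4→12→9→10 push 1
augment #9: 0→1→8→5→4→12→9→10 push 5
augment #10: 0→1→8→7→5→4→12→9→10 push 5
max flow = 42; residual-reachable set from 0 gives S-side
cut edges (S→T): {(0,1), (0,7), (14,4)} total cap 42

Min-cut arcs: {(0,1), (0,7), (14,4)} (total capacity 42)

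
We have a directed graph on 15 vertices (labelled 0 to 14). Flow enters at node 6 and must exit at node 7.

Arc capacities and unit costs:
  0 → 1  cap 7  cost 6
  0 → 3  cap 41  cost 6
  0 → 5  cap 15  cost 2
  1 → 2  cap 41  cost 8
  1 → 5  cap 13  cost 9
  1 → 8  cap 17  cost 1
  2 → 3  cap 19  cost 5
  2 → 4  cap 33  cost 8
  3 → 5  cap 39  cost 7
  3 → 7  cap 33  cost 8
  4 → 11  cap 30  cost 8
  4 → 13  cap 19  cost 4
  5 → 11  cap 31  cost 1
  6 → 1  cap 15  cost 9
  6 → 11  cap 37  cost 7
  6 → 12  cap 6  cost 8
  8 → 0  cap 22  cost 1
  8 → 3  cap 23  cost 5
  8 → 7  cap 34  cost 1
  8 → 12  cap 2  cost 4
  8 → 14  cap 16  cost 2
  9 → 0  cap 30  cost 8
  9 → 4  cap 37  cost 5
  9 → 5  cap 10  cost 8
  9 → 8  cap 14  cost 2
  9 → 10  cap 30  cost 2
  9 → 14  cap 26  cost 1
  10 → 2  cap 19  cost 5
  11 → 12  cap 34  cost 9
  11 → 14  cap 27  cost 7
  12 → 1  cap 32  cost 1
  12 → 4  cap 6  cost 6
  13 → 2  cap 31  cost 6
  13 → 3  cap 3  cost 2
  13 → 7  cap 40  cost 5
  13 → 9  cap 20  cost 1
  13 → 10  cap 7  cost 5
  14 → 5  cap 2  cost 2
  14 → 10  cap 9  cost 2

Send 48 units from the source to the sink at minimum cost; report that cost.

shortest-cost path #1: 6→1→8→7 push 15 @ unit cost 11 (adds 165)
shortest-cost path #2: 6→12→1→8→7 push 2 @ unit cost 11 (adds 22)
shortest-cost path #3: 6→12→4→13→9→8→7 push 4 @ unit cost 22 (adds 88)
shortest-cost path #4: 6→11→12→4→13→9→8→7 push 2 @ unit cost 30 (adds 60)
shortest-cost path #5: 6→11→14→10→2→3→7 push 9 @ unit cost 34 (adds 306)
shortest-cost path #6: 6→11→12→1→2→3→7 push 10 @ unit cost 38 (adds 380)
shortest-cost path #7: 6→11→12→1→2→4→13→9→8→7 push 6 @ unit cost 41 (adds 246)
total cost = 1267

Minimum cost for 48 units: 1267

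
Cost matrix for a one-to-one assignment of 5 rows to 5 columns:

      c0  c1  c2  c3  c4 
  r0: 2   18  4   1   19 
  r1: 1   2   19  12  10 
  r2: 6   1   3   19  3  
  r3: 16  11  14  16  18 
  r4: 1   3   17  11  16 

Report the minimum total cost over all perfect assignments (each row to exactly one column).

Minimum assignment cost: 21

optimal assignment: row0→col3 (cost 1), row1→col1 (cost 2), row2→col4 (cost 3), row3→col2 (cost 14), row4→col0 (cost 1)
total = 1 + 2 + 3 + 14 + 1 = 21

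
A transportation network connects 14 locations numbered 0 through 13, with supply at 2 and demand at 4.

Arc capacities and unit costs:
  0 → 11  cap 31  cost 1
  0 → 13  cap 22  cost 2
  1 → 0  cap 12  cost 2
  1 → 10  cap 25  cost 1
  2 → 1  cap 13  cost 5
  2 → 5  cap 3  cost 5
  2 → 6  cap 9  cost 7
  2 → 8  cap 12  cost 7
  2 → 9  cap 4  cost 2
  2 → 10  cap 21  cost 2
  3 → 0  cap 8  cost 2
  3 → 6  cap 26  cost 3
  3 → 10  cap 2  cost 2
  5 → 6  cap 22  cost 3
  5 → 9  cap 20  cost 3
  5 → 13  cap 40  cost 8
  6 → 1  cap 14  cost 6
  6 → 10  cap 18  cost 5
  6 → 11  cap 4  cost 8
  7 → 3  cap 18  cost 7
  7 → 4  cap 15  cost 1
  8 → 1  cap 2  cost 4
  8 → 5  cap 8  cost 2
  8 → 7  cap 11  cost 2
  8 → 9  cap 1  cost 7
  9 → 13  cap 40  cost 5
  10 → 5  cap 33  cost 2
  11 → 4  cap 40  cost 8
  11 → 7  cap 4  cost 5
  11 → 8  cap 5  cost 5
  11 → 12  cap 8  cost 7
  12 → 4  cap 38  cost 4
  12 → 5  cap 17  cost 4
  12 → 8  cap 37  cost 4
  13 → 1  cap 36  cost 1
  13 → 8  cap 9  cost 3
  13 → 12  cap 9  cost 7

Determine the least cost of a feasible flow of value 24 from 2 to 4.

shortest-cost path #1: 2→8→7→4 push 11 @ unit cost 10 (adds 110)
shortest-cost path #2: 2→1→0→11→7→4 push 4 @ unit cost 14 (adds 56)
shortest-cost path #3: 2→1→0→11→4 push 8 @ unit cost 16 (adds 128)
shortest-cost path #4: 2→9→13→12→4 push 1 @ unit cost 18 (adds 18)
total cost = 312

Minimum cost for 24 units: 312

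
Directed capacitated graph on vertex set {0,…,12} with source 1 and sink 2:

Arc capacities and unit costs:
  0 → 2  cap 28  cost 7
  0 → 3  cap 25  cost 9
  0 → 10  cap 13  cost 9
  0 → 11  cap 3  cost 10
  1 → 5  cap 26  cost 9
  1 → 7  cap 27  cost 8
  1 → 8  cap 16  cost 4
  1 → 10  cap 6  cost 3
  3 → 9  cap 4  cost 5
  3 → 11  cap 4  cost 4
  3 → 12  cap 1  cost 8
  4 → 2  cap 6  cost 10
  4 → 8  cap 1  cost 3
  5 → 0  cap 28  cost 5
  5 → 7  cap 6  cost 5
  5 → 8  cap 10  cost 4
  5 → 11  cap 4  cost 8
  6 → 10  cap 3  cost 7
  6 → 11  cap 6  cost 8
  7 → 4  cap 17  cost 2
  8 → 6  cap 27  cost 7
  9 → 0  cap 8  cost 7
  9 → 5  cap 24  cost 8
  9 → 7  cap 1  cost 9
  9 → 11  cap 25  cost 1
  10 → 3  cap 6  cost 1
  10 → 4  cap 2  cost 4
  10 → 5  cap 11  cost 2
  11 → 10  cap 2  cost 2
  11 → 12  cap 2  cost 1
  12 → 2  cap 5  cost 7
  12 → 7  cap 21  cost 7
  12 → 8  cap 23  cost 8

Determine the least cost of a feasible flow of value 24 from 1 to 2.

shortest-cost path #1: 1→10→3→11→12→2 push 2 @ unit cost 16 (adds 32)
shortest-cost path #2: 1→10→4→2 push 2 @ unit cost 17 (adds 34)
shortest-cost path #3: 1→10→5→0→2 push 2 @ unit cost 17 (adds 34)
shortest-cost path #4: 1→7→4→2 push 4 @ unit cost 20 (adds 80)
shortest-cost path #5: 1→7→4→10→5→0→2 push 2 @ unit cost 20 (adds 40)
shortest-cost path #6: 1→5→0→2 push 12 @ unit cost 21 (adds 252)
total cost = 472

Minimum cost for 24 units: 472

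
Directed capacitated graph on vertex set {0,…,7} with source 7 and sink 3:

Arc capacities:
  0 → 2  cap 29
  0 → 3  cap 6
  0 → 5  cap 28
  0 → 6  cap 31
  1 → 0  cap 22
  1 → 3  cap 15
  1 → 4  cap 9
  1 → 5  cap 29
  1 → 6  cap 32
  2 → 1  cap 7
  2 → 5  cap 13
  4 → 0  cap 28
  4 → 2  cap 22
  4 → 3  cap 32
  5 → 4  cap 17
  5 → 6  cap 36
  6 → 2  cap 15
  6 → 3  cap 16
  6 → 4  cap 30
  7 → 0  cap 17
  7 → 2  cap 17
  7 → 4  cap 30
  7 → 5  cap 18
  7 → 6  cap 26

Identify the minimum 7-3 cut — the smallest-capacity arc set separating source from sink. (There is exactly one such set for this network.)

augment #1: 7→0→3 push 6
augment #2: 7→4→3 push 30
augment #3: 7→6→3 push 16
augment #4: 7→2→1→3 push 7
augment #5: 7→5→4→3 push 2
max flow = 61; residual-reachable set from 7 gives S-side
cut edges (S→T): {(0,3), (2,1), (4,3), (6,3)} total cap 61

Min-cut arcs: {(0,3), (2,1), (4,3), (6,3)} (total capacity 61)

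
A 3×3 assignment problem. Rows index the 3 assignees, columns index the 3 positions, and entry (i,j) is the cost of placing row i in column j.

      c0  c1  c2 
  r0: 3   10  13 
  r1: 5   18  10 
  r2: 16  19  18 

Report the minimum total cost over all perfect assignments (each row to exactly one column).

Minimum assignment cost: 32

optimal assignment: row0→col0 (cost 3), row1→col2 (cost 10), row2→col1 (cost 19)
total = 3 + 10 + 19 = 32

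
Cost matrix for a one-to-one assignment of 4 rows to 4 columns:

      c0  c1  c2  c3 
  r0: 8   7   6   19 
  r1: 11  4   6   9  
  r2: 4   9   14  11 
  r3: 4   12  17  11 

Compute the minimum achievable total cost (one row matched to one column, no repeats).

one of 2 optimal assignments: row0→col2 (cost 6), row1→col1 (cost 4), row2→col0 (cost 4), row3→col3 (cost 11)
total = 6 + 4 + 4 + 11 = 25

Minimum assignment cost: 25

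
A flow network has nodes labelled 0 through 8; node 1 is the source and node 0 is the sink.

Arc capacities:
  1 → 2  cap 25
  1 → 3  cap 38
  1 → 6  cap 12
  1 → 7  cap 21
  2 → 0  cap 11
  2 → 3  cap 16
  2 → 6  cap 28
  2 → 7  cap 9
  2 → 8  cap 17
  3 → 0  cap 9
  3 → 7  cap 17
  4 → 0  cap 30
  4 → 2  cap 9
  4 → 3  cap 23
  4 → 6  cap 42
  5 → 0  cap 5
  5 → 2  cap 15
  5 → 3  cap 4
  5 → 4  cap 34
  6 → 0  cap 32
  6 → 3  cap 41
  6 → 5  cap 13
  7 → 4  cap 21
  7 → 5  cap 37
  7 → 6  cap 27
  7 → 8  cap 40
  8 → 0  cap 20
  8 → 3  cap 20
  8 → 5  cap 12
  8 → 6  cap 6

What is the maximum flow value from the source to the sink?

Maximum flow value: 84

augment #1: 1→2→0 bottleneck 11, total now 11
augment #2: 1→3→0 bottleneck 9, total now 20
augment #3: 1→6→0 bottleneck 12, total now 32
augment #4: 1→2→6→0 bottleneck 14, total now 46
augment #5: 1→7→4→0 bottleneck 21, total now 67
augment #6: 1→3→7→5→0 bottleneck 5, total now 72
augment #7: 1→3→7→6→0 bottleneck 6, total now 78
augment #8: 1→3→7→8→0 bottleneck 6, total now 84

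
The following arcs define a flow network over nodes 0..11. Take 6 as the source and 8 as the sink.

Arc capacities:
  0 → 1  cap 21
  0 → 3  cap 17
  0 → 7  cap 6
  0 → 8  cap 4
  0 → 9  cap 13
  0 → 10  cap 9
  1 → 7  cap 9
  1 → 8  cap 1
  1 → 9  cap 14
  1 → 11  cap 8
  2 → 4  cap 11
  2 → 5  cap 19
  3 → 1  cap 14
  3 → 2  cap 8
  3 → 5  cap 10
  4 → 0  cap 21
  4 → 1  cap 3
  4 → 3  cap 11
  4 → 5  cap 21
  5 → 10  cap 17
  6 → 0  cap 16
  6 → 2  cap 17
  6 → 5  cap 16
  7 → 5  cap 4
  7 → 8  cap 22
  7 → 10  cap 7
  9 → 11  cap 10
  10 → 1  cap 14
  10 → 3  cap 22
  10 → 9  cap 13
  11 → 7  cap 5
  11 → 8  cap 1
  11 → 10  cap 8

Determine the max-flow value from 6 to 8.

augment #1: 6→0→8 bottleneck 4, total now 4
augment #2: 6→0→1→8 bottleneck 1, total now 5
augment #3: 6→0→7→8 bottleneck 6, total now 11
augment #4: 6→0→1→7→8 bottleneck 5, total now 16
augment #5: 6→2→4→1→7→8 bottleneck 3, total now 19
augment #6: 6→5→10→1→7→8 bottleneck 1, total now 20
augment #7: 6→5→10→1→11→8 bottleneck 1, total now 21
augment #8: 6→5→10→1→11→7→8 bottleneck 5, total now 26

Maximum flow value: 26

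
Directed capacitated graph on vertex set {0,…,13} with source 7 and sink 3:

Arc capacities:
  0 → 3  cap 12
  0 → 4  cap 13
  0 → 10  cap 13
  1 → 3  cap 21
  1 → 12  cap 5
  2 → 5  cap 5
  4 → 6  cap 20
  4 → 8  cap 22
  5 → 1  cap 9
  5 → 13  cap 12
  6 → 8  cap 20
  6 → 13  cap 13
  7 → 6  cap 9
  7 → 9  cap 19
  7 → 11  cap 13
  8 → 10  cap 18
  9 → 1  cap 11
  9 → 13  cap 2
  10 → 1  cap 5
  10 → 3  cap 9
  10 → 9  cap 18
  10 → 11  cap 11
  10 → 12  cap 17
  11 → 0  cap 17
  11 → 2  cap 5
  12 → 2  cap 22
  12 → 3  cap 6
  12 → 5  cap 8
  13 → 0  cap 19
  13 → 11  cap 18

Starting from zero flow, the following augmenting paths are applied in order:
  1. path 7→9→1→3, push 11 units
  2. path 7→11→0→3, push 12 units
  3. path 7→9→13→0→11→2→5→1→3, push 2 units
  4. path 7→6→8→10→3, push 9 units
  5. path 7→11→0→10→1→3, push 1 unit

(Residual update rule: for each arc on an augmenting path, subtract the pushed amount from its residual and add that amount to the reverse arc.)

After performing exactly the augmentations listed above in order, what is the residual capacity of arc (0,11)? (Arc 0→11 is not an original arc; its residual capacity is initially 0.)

after path 1 (7→9→1→3, push 11): res(0,11)=0
after path 2 (7→11→0→3, push 12): res(0,11)=12
after path 3 (7→9→13→0→11→2→5→1→3, push 2): res(0,11)=10
after path 4 (7→6→8→10→3, push 9): res(0,11)=10
after path 5 (7→11→0→10→1→3, push 1): res(0,11)=11

Residual capacity of (0,11): 11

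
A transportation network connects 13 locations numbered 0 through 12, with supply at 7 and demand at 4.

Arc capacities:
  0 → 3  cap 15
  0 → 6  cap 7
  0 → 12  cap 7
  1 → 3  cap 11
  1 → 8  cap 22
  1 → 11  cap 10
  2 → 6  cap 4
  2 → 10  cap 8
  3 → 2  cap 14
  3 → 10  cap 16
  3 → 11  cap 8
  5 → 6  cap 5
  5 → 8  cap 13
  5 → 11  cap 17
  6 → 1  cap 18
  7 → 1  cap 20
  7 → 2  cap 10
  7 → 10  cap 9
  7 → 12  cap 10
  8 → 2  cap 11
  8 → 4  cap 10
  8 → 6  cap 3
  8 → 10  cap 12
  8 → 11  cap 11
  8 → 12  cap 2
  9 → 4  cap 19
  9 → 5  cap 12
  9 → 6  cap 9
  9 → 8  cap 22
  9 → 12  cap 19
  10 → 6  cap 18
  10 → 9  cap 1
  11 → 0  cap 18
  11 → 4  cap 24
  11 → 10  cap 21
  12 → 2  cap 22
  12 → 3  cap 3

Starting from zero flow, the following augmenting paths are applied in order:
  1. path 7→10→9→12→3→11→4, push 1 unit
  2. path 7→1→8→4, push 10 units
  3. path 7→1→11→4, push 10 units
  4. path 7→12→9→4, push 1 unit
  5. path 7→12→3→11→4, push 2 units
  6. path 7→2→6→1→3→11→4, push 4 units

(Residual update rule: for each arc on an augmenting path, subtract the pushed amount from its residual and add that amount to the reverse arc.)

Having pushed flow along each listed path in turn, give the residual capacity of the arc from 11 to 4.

Residual capacity of (11,4): 7

after path 1 (7→10→9→12→3→11→4, push 1): res(11,4)=23
after path 2 (7→1→8→4, push 10): res(11,4)=23
after path 3 (7→1→11→4, push 10): res(11,4)=13
after path 4 (7→12→9→4, push 1): res(11,4)=13
after path 5 (7→12→3→11→4, push 2): res(11,4)=11
after path 6 (7→2→6→1→3→11→4, push 4): res(11,4)=7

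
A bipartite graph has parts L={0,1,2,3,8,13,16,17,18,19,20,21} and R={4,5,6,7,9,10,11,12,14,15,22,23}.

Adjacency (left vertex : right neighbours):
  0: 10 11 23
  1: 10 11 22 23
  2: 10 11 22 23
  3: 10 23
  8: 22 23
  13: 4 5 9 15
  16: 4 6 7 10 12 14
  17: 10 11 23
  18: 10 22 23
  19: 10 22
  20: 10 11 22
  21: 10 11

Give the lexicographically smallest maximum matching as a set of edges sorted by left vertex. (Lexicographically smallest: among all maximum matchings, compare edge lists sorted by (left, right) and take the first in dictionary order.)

|M| = 6 (so the lex-smallest maximum matching has 6 edges)
process left vertices in ascending order; for each, take the smallest-labelled available neighbour that still permits 6 edges overall, or leave it unmatched if none does
lex-smallest matching: {0-10, 1-11, 2-22, 3-23, 13-4, 16-6}

Lex-smallest maximum matching: {(0,10), (1,11), (2,22), (3,23), (13,4), (16,6)}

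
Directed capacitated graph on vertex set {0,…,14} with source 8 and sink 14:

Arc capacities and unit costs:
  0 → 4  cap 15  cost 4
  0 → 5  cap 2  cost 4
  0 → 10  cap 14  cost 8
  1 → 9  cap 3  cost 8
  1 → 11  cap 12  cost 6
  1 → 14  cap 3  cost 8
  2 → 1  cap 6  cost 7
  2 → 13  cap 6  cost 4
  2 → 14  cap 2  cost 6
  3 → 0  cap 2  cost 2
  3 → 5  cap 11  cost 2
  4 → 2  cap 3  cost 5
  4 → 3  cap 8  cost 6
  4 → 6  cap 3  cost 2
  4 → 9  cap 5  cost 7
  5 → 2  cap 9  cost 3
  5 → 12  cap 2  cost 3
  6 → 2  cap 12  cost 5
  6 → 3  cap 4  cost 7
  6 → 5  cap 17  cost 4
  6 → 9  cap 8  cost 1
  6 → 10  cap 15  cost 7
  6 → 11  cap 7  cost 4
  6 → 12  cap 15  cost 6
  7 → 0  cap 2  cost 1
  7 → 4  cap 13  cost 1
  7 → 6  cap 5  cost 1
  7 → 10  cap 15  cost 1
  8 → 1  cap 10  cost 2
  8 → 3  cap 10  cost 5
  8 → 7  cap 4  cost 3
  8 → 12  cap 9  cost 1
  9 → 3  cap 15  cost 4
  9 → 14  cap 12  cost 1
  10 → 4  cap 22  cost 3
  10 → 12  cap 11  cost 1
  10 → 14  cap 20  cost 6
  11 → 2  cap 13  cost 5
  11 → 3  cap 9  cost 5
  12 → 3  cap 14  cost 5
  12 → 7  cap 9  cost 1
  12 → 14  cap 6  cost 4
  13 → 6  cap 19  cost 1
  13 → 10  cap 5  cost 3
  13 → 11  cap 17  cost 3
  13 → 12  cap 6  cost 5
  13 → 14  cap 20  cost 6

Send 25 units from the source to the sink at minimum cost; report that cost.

shortest-cost path #1: 8→12→14 push 6 @ unit cost 5 (adds 30)
shortest-cost path #2: 8→12→7→6→9→14 push 3 @ unit cost 5 (adds 15)
shortest-cost path #3: 8→7→6→9→14 push 2 @ unit cost 6 (adds 12)
shortest-cost path #4: 8→7→4→6→9→14 push 2 @ unit cost 8 (adds 16)
shortest-cost path #5: 8→1→14 push 3 @ unit cost 10 (adds 30)
shortest-cost path #6: 8→1→9→14 push 3 @ unit cost 11 (adds 33)
shortest-cost path #7: 8→3→0→4→6→9→14 push 1 @ unit cost 15 (adds 15)
shortest-cost path #8: 8→3→5→2→14 push 2 @ unit cost 16 (adds 32)
shortest-cost path #9: 8→3→0→4→7→10→14 push 1 @ unit cost 17 (adds 17)
shortest-cost path #10: 8→3→5→12→7→10→14 push 2 @ unit cost 18 (adds 36)
total cost = 236

Minimum cost for 25 units: 236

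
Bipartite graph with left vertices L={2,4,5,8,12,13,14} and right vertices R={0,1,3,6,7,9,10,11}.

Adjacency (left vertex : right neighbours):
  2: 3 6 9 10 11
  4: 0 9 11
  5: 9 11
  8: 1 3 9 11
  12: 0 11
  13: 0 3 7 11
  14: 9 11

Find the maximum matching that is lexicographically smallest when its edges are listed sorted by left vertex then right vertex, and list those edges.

|M| = 6 (so the lex-smallest maximum matching has 6 edges)
process left vertices in ascending order; for each, take the smallest-labelled available neighbour that still permits 6 edges overall, or leave it unmatched if none does
lex-smallest matching: {2-3, 4-0, 5-9, 8-1, 12-11, 13-7}

Lex-smallest maximum matching: {(2,3), (4,0), (5,9), (8,1), (12,11), (13,7)}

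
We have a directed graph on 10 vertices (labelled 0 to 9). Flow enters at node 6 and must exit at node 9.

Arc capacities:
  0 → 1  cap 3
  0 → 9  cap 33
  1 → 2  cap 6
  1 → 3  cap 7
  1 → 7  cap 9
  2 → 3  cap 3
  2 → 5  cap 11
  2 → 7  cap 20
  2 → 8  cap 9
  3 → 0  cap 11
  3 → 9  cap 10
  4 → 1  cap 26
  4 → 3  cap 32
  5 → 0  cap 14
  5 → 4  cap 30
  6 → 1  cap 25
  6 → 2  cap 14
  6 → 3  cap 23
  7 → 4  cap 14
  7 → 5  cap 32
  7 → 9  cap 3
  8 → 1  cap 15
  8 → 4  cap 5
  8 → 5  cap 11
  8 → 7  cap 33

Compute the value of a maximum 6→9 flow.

Maximum flow value: 38

augment #1: 6→3→9 bottleneck 10, total now 10
augment #2: 6→1→7→9 bottleneck 3, total now 13
augment #3: 6→3→0→9 bottleneck 11, total now 24
augment #4: 6→2→5→0→9 bottleneck 11, total now 35
augment #5: 6→1→7→5→0→9 bottleneck 3, total now 38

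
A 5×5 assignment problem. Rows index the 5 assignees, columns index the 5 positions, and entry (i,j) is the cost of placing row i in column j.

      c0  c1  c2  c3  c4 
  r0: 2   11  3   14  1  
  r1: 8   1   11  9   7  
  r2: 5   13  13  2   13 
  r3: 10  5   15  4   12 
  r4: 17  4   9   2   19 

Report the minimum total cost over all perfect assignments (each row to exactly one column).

Minimum assignment cost: 20

optimal assignment: row0→col4 (cost 1), row1→col1 (cost 1), row2→col0 (cost 5), row3→col3 (cost 4), row4→col2 (cost 9)
total = 1 + 1 + 5 + 4 + 9 = 20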